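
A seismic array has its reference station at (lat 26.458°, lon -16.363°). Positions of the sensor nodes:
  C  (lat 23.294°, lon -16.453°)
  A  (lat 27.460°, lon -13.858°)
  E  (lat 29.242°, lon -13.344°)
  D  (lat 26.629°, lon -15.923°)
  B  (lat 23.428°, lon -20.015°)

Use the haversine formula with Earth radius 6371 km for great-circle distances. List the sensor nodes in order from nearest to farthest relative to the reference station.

D, A, C, E, B

Distance from the reference station at (lat 26.458°, lon -16.363°) to each:
D (lat 26.629°, lon -15.923°): 47.7 km
A (lat 27.460°, lon -13.858°): 272.1 km
C (lat 23.294°, lon -16.453°): 351.9 km
E (lat 29.242°, lon -13.344°): 428.8 km
B (lat 23.428°, lon -20.015°): 499.0 km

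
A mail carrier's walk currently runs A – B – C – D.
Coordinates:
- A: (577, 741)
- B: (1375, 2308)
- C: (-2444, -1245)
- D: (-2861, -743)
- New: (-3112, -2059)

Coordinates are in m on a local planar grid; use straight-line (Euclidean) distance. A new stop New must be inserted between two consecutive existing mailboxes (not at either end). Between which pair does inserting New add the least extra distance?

between C and D

Added distance for inserting New between each consecutive pair:
A–B: 9134.1 m
B–C: 2098.1 m
C–D: 1740.1 m
Smallest added distance is 1740.1 m, inserting between C and D.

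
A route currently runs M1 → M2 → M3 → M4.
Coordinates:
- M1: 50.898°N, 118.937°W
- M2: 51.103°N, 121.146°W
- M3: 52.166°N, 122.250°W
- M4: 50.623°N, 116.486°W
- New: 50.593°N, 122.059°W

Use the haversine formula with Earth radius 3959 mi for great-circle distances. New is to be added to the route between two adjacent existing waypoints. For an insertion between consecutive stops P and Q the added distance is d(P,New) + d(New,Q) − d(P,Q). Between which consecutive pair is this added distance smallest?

Added distance for inserting New between each consecutive pair:
M1–M2: 94.2 mi
M2–M3: 74.8 mi
M3–M4: 83.0 mi
Smallest added distance is 74.8 mi, inserting between M2 and M3.

between M2 and M3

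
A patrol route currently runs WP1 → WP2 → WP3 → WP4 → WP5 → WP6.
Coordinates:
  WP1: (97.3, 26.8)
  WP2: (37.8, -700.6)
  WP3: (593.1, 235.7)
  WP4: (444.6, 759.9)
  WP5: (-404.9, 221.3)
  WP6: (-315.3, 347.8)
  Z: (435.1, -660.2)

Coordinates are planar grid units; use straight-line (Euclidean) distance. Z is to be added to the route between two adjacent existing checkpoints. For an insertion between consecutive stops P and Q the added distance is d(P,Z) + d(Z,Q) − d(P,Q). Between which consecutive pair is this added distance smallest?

Added distance for inserting Z between each consecutive pair:
WP1–WP2: 435.1
WP2–WP3: 220.5
WP3–WP4: 1785.0
WP4–WP5: 1631.9
WP5–WP6: 2319.3
Smallest added distance is 220.5, inserting between WP2 and WP3.

between WP2 and WP3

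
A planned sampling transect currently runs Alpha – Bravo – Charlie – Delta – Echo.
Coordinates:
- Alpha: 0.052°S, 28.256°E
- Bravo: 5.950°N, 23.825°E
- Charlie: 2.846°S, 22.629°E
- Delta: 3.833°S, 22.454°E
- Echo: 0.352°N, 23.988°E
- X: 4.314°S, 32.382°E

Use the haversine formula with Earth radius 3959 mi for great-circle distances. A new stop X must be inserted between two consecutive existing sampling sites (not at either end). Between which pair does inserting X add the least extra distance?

between Alpha and Bravo

Added distance for inserting X between each consecutive pair:
Alpha–Bravo: 817.3 mi
Bravo–Charlie: 989.6 mi
Charlie–Delta: 1296.0 mi
Delta–Echo: 1040.3 mi
Smallest added distance is 817.3 mi, inserting between Alpha and Bravo.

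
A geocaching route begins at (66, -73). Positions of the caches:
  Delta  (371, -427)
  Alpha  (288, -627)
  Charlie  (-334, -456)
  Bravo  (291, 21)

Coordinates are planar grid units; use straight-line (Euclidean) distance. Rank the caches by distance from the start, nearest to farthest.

Bravo, Delta, Charlie, Alpha

Computing each straight-line distance from (66, -73):
Bravo (291, 21): 243.8
Delta (371, -427): 467.3
Charlie (-334, -456): 553.8
Alpha (288, -627): 596.8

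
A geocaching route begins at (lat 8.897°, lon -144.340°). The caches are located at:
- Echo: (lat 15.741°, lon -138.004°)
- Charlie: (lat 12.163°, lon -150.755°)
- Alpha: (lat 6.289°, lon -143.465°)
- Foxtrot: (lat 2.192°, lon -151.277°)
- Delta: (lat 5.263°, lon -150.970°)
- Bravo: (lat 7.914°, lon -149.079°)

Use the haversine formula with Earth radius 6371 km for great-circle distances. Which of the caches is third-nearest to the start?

Charlie

Distances from the start ((lat 8.897°, lon -144.340°)):
Alpha: 305.6 km
Bravo: 532.6 km
Charlie: 789.7 km
Delta: 835.7 km
Echo: 1025.8 km
Foxtrot: 1069.9 km
The third-nearest is Charlie at 789.7 km.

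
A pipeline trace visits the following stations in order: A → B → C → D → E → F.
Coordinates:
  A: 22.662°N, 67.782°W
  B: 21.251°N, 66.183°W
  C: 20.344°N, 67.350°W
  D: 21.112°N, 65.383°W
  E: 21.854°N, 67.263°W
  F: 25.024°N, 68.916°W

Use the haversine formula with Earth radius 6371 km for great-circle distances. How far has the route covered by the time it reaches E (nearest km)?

818 km

Leg distances:
A→B: 227.6 km  (cumulative 227.6 km)
B→C: 157.8 km  (cumulative 385.4 km)
C→D: 221.7 km  (cumulative 607.0 km)
D→E: 211.3 km  (cumulative 818.3 km)
Cumulative distance at E ≈ 818 km.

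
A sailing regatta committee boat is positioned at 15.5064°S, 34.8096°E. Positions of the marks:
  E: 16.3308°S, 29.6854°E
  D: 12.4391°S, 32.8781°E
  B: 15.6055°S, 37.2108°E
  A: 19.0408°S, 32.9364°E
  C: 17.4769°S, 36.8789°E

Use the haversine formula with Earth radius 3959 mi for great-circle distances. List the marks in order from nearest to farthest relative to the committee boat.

B, C, D, A, E

Distance from the committee boat at 15.5064°S, 34.8096°E to each:
B 15.6055°S, 37.2108°E: 160.0 mi
C 17.4769°S, 36.8789°E: 193.2 mi
D 12.4391°S, 32.8781°E: 248.4 mi
A 19.0408°S, 32.9364°E: 273.7 mi
E 16.3308°S, 29.6854°E: 345.2 mi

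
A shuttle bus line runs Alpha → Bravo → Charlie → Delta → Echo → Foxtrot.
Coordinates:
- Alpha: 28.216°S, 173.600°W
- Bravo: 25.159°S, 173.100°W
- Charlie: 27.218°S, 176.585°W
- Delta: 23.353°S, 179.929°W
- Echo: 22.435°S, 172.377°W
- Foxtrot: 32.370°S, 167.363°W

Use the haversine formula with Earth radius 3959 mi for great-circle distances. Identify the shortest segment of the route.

Leg distances:
Alpha→Bravo: 213.5 mi
Bravo→Charlie: 258.7 mi
Charlie→Delta: 339.0 mi
Delta→Echo: 484.8 mi
Echo→Foxtrot: 751.9 mi
The shortest leg is Alpha–Bravo at 213.5 mi.

Alpha–Bravo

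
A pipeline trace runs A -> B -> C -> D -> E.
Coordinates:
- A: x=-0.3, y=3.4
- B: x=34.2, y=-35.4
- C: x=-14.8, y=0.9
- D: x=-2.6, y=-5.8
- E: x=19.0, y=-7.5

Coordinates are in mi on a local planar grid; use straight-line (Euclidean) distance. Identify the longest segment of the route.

Leg distances:
A→B: 51.9 mi
B→C: 61.0 mi
C→D: 13.9 mi
D→E: 21.7 mi
The longest leg is B–C at 61.0 mi.

B–C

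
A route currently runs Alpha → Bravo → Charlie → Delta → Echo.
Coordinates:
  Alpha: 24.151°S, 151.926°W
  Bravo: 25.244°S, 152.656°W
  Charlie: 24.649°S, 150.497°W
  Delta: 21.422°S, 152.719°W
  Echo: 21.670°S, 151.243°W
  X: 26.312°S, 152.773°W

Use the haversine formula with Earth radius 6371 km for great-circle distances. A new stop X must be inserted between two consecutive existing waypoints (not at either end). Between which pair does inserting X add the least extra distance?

Added distance for inserting X between each consecutive pair:
Alpha–Bravo: 232.1 km
Bravo–Charlie: 185.7 km
Charlie–Delta: 412.9 km
Delta–Echo: 927.7 km
Smallest added distance is 185.7 km, inserting between Bravo and Charlie.

between Bravo and Charlie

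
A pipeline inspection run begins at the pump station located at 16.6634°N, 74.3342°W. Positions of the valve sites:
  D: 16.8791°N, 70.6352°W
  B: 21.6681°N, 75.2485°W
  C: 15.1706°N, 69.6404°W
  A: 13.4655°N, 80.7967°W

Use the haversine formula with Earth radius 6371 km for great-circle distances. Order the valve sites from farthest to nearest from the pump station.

A, B, C, D

Computing each great-circle distance from 16.6634°N, 74.3342°W:
A 13.4655°N, 80.7967°W: 779.6 km
B 21.6681°N, 75.2485°W: 564.7 km
C 15.1706°N, 69.6404°W: 528.6 km
D 16.8791°N, 70.6352°W: 394.5 km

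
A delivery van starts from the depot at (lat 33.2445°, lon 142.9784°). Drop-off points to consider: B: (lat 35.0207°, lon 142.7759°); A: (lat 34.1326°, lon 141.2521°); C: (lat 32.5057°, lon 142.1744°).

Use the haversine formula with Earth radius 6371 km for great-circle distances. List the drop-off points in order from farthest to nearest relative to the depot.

Distance from the depot at (lat 33.2445°, lon 142.9784°) to each:
B (lat 35.0207°, lon 142.7759°): 198.4 km
A (lat 34.1326°, lon 141.2521°): 187.8 km
C (lat 32.5057°, lon 142.1744°): 111.3 km

B, A, C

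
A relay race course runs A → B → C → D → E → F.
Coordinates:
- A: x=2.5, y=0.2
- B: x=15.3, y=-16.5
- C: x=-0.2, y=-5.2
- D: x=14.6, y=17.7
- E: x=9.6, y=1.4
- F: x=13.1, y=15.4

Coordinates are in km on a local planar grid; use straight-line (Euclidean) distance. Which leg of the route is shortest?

Leg distances:
A→B: 21.0 km
B→C: 19.2 km
C→D: 27.3 km
D→E: 17.0 km
E→F: 14.4 km
The shortest leg is E–F at 14.4 km.

E–F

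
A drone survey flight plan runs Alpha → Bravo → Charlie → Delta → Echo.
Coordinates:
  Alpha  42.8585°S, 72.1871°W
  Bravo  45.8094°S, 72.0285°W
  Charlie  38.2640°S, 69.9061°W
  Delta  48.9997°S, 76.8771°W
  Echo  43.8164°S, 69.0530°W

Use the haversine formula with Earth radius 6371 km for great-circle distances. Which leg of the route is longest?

Leg distances:
Alpha→Bravo: 328.4 km
Bravo→Charlie: 857.0 km
Charlie→Delta: 1317.6 km
Delta→Echo: 831.1 km
The longest leg is Charlie–Delta at 1317.6 km.

Charlie–Delta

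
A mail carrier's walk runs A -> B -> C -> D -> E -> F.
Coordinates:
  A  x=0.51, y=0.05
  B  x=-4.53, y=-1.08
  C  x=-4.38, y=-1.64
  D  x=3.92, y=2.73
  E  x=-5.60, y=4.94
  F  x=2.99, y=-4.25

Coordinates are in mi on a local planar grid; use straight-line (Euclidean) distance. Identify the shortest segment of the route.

Leg distances:
A→B: 5.2 mi
B→C: 0.6 mi
C→D: 9.4 mi
D→E: 9.8 mi
E→F: 12.6 mi
The shortest leg is B–C at 0.6 mi.

B–C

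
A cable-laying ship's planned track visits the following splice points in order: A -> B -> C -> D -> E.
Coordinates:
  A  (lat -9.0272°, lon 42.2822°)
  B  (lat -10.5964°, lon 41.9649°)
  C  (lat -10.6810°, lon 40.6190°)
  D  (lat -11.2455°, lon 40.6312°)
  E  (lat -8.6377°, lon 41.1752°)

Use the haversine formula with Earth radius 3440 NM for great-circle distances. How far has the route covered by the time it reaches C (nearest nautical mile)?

Leg distances:
A→B: 96.1 NM  (cumulative 96.1 NM)
B→C: 79.6 NM  (cumulative 175.6 NM)
Cumulative distance at C ≈ 176 NM.

176 NM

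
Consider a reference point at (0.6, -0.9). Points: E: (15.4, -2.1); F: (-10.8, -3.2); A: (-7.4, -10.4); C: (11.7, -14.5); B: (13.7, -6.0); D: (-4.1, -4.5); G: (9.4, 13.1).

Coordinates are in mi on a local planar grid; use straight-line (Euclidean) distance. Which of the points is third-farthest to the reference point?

Distance to each, sorted:
C: 17.6 mi
G: 16.5 mi
E: 14.8 mi
B: 14.1 mi
A: 12.4 mi
F: 11.6 mi
D: 5.9 mi
The third-farthest is E at 14.8 mi.

E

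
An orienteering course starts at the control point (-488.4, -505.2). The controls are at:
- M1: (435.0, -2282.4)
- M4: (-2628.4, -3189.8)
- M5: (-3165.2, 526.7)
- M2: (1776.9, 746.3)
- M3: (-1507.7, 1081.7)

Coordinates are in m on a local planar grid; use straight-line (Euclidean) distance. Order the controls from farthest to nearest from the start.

Computing each straight-line distance from (-488.4, -505.2):
M4 (-2628.4, -3189.8): 3433.2 m
M5 (-3165.2, 526.7): 2868.8 m
M2 (1776.9, 746.3): 2588.0 m
M1 (435.0, -2282.4): 2002.8 m
M3 (-1507.7, 1081.7): 1886.1 m

M4, M5, M2, M1, M3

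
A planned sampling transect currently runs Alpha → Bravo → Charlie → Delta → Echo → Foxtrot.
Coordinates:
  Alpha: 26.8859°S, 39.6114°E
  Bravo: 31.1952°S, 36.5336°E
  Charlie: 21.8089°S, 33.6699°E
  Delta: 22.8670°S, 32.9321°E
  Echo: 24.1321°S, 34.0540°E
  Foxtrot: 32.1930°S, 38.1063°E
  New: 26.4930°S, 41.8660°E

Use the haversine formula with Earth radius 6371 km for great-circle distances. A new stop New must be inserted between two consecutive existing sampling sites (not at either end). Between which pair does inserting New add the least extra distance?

between Alpha and Bravo

Added distance for inserting New between each consecutive pair:
Alpha–Bravo: 400.1 km
Bravo–Charlie: 635.8 km
Charlie–Delta: 1829.1 km
Delta–Echo: 1634.7 km
Echo–Foxtrot: 578.6 km
Smallest added distance is 400.1 km, inserting between Alpha and Bravo.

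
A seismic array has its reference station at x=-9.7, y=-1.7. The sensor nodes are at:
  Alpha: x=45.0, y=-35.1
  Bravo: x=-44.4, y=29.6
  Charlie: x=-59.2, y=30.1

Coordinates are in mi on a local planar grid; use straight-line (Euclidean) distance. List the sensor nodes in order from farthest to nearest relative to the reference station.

Computing each straight-line distance from x=-9.7, y=-1.7:
Alpha x=45.0, y=-35.1: 64.1 mi
Charlie x=-59.2, y=30.1: 58.8 mi
Bravo x=-44.4, y=29.6: 46.7 mi

Alpha, Charlie, Bravo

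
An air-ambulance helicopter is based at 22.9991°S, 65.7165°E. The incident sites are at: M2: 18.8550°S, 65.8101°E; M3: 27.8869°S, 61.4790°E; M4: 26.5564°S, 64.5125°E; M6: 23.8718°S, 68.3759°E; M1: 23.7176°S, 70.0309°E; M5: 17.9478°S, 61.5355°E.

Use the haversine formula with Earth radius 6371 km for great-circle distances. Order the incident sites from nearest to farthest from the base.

Distance from the base at 22.9991°S, 65.7165°E to each:
M6 23.8718°S, 68.3759°E: 288.1 km
M4 26.5564°S, 64.5125°E: 413.8 km
M1 23.7176°S, 70.0309°E: 447.6 km
M2 18.8550°S, 65.8101°E: 460.9 km
M3 27.8869°S, 61.4790°E: 690.1 km
M5 17.9478°S, 61.5355°E: 710.6 km

M6, M4, M1, M2, M3, M5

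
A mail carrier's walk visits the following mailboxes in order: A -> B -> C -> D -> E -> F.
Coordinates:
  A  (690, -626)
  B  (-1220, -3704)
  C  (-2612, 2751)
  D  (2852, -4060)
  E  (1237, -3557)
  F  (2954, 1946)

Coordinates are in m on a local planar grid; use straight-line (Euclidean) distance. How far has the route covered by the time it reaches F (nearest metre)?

Leg distances:
A→B: 3622.5 m  (cumulative 3622.5 m)
B→C: 6603.4 m  (cumulative 10225.8 m)
C→D: 8731.8 m  (cumulative 18957.7 m)
D→E: 1691.5 m  (cumulative 20649.2 m)
E→F: 5764.6 m  (cumulative 26413.8 m)
Cumulative distance at F ≈ 26414 m.

26414 m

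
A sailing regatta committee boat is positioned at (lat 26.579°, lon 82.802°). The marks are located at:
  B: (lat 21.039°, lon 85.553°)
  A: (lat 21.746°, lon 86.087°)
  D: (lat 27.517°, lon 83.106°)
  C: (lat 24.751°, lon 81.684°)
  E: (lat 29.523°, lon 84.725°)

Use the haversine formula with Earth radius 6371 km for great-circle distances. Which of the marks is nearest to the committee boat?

D

Distance to each, sorted:
D: 108.6 km
C: 232.1 km
E: 377.8 km
A: 632.3 km
B: 676.5 km
The nearest is D at 108.6 km.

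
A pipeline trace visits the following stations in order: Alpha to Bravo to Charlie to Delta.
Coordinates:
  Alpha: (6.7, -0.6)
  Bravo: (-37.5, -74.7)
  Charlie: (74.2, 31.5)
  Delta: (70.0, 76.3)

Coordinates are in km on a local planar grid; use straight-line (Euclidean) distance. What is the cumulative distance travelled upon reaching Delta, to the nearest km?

285 km

Leg distances:
Alpha→Bravo: 86.3 km  (cumulative 86.3 km)
Bravo→Charlie: 154.1 km  (cumulative 240.4 km)
Charlie→Delta: 45.0 km  (cumulative 285.4 km)
Cumulative distance at Delta ≈ 285 km.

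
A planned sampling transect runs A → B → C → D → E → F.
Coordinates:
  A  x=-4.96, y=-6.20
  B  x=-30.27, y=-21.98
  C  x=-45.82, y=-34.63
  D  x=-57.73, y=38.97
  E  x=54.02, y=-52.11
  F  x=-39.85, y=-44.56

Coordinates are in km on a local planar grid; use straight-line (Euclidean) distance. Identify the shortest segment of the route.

Leg distances:
A→B: 29.8 km
B→C: 20.0 km
C→D: 74.6 km
D→E: 144.2 km
E→F: 94.2 km
The shortest leg is B–C at 20.0 km.

B–C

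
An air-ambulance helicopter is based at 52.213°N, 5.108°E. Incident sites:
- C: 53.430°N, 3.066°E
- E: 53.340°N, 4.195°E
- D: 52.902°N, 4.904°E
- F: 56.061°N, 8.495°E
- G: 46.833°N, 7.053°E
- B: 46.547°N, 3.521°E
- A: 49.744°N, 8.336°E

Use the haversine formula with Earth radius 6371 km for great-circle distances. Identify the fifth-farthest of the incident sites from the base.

Distances from the base (52.213°N, 5.108°E):
B: 640.4 km
G: 614.4 km
F: 481.3 km
A: 355.5 km
C: 192.7 km
E: 139.6 km
D: 77.8 km
The fifth-farthest is C at 192.7 km.

C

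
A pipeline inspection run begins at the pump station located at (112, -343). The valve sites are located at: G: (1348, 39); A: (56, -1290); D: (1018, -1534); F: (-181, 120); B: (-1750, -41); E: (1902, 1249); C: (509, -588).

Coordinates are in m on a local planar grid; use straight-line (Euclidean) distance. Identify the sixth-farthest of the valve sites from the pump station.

F

Distance to each, sorted:
E: 2395.5 m
B: 1886.3 m
D: 1496.4 m
G: 1293.7 m
A: 948.7 m
F: 547.9 m
C: 466.5 m
The sixth-farthest is F at 547.9 m.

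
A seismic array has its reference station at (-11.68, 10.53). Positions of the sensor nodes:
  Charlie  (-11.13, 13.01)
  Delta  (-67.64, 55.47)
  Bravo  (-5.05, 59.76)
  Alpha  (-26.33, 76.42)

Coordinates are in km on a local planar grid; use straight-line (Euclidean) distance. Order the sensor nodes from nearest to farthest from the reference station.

Charlie, Bravo, Alpha, Delta

Computing each straight-line distance from (-11.68, 10.53):
Charlie (-11.13, 13.01): 2.5 km
Bravo (-5.05, 59.76): 49.7 km
Alpha (-26.33, 76.42): 67.5 km
Delta (-67.64, 55.47): 71.8 km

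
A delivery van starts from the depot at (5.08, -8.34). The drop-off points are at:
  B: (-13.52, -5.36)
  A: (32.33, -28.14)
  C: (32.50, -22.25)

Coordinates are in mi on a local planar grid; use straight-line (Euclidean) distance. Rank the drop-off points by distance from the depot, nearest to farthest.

Distance from the depot at (5.08, -8.34) to each:
B (-13.52, -5.36): 18.8 mi
C (32.50, -22.25): 30.7 mi
A (32.33, -28.14): 33.7 mi

B, C, A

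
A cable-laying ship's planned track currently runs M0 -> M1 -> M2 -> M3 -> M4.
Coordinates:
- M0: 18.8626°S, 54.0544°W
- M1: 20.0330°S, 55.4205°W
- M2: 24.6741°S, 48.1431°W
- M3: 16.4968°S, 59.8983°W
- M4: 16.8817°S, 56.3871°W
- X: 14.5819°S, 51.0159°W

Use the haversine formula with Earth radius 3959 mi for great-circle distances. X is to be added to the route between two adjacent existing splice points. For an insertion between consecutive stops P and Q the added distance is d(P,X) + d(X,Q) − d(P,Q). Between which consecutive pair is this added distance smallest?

between M2 and M3

Added distance for inserting X between each consecutive pair:
M0–M1: 713.0 mi
M1–M2: 632.8 mi
M2–M3: 381.3 mi
M3–M4: 762.9 mi
Smallest added distance is 381.3 mi, inserting between M2 and M3.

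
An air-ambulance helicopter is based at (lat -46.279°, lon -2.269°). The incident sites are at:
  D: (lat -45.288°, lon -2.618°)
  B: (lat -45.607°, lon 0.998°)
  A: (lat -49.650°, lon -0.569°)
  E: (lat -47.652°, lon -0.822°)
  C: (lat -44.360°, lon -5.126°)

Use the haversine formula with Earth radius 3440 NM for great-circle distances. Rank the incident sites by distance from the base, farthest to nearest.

A, C, B, E, D

Distances from the base:
A (lat -49.650°, lon -0.569°): 213.6 NM
C (lat -44.360°, lon -5.126°): 166.8 NM
B (lat -45.607°, lon 0.998°): 142.2 NM
E (lat -47.652°, lon -0.822°): 101.5 NM
D (lat -45.288°, lon -2.618°): 61.3 NM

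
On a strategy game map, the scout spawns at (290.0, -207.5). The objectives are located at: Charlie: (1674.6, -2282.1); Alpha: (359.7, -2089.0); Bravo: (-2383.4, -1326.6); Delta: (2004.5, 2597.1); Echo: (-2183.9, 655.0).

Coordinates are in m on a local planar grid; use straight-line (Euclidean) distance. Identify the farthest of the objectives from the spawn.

Distances from the spawn ((290.0, -207.5)):
Delta: 3287.1 m
Bravo: 2898.2 m
Echo: 2619.9 m
Charlie: 2494.2 m
Alpha: 1882.8 m
The farthest is Delta at 3287.1 m.

Delta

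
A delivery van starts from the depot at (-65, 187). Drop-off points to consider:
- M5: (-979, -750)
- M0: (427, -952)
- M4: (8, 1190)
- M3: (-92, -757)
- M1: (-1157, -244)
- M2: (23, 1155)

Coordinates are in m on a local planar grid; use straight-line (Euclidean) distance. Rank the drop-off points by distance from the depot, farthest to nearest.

M5, M0, M1, M4, M2, M3

Distances from the depot:
M5 (-979, -750): 1309.0 m
M0 (427, -952): 1240.7 m
M1 (-1157, -244): 1174.0 m
M4 (8, 1190): 1005.7 m
M2 (23, 1155): 972.0 m
M3 (-92, -757): 944.4 m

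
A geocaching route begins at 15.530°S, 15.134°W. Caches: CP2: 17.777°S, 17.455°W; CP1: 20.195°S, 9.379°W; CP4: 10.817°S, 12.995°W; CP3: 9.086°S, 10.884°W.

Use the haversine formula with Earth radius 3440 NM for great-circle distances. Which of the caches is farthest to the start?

CP3

Distance to each, sorted:
CP3: 460.2 NM
CP1: 431.9 NM
CP4: 309.3 NM
CP2: 189.8 NM
The farthest is CP3 at 460.2 NM.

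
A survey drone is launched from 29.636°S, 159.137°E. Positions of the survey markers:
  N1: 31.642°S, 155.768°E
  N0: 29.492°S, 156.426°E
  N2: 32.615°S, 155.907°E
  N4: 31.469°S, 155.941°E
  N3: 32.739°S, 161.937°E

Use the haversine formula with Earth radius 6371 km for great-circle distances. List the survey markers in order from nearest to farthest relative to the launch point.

N0, N4, N1, N3, N2

Distance from the launch point at 29.636°S, 159.137°E to each:
N0 29.492°S, 156.426°E: 262.7 km
N4 31.469°S, 155.941°E: 367.7 km
N1 31.642°S, 155.768°E: 391.9 km
N3 32.739°S, 161.937°E: 435.8 km
N2 32.615°S, 155.907°E: 451.9 km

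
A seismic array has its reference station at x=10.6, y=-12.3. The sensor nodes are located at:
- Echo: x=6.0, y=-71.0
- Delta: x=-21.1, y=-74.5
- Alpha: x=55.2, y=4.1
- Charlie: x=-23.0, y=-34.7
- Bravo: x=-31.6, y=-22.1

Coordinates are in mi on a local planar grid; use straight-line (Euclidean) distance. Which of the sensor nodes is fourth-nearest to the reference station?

Distances from the reference station (x=10.6, y=-12.3):
Charlie: 40.4 mi
Bravo: 43.3 mi
Alpha: 47.5 mi
Echo: 58.9 mi
Delta: 69.8 mi
The fourth-nearest is Echo at 58.9 mi.

Echo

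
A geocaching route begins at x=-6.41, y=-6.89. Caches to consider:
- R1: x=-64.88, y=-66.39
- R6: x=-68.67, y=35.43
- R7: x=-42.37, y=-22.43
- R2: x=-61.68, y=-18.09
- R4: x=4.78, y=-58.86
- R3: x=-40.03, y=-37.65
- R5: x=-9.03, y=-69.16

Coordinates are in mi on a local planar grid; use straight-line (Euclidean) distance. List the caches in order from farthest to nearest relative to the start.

R1, R6, R5, R2, R4, R3, R7

Distances from the start:
R1 x=-64.88, y=-66.39: 83.4 mi
R6 x=-68.67, y=35.43: 75.3 mi
R5 x=-9.03, y=-69.16: 62.3 mi
R2 x=-61.68, y=-18.09: 56.4 mi
R4 x=4.78, y=-58.86: 53.2 mi
R3 x=-40.03, y=-37.65: 45.6 mi
R7 x=-42.37, y=-22.43: 39.2 mi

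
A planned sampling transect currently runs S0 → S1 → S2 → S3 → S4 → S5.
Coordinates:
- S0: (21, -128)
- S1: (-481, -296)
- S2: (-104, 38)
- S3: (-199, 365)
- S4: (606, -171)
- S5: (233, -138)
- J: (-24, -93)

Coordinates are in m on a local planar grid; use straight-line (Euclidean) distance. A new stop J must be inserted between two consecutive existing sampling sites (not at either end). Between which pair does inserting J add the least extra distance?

Added distance for inserting J between each consecutive pair:
S0–S1: 27.7 m
S1–S2: 149.9 m
S2–S3: 303.3 m
S3–S4: 158.0 m
S4–S5: 521.3 m
Smallest added distance is 27.7 m, inserting between S0 and S1.

between S0 and S1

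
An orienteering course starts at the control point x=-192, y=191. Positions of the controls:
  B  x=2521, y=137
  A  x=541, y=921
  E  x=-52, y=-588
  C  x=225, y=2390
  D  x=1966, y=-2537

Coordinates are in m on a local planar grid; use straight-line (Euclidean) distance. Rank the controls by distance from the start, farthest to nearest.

Computing each straight-line distance from x=-192, y=191:
D x=1966, y=-2537: 3478.4 m
B x=2521, y=137: 2713.5 m
C x=225, y=2390: 2238.2 m
A x=541, y=921: 1034.5 m
E x=-52, y=-588: 791.5 m

D, B, C, A, E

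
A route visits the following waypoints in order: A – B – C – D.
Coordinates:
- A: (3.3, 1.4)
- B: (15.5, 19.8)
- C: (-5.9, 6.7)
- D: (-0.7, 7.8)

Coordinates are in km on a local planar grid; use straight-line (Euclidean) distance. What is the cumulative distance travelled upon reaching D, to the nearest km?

Leg distances:
A→B: 22.1 km  (cumulative 22.1 km)
B→C: 25.1 km  (cumulative 47.2 km)
C→D: 5.3 km  (cumulative 52.5 km)
Cumulative distance at D ≈ 52 km.

52 km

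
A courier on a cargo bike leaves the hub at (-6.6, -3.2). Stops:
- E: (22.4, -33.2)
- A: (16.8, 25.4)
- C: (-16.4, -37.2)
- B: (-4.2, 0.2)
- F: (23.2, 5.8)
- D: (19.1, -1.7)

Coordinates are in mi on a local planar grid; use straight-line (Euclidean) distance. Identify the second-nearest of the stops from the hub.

D

Distances from the hub ((-6.6, -3.2)):
B: 4.2 mi
D: 25.7 mi
F: 31.1 mi
C: 35.4 mi
A: 37.0 mi
E: 41.7 mi
The second-nearest is D at 25.7 mi.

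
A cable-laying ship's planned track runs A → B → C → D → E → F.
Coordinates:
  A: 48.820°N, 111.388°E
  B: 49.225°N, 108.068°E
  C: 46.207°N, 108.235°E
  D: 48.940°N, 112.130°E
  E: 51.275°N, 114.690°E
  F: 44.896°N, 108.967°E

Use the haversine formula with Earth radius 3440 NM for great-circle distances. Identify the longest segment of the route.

E–F

Leg distances:
A→B: 132.9 NM
B→C: 181.3 NM
C→D: 227.6 NM
D→E: 171.4 NM
E→F: 446.2 NM
The longest leg is E–F at 446.2 NM.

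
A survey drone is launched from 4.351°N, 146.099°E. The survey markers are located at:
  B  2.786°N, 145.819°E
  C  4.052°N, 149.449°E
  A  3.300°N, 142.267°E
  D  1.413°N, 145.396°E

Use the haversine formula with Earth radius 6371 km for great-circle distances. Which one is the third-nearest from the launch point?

Distance to each, sorted:
B: 176.8 km
D: 335.9 km
C: 373.0 km
A: 440.9 km
The third-nearest is C at 373.0 km.

C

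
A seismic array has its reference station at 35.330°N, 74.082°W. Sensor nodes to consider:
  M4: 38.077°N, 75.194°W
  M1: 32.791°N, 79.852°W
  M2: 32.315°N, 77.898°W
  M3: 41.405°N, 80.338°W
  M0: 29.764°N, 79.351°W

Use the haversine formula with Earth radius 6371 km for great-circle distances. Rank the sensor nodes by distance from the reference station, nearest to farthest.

Computing each great-circle distance from 35.330°N, 74.082°W:
M4 38.077°N, 75.194°W: 321.1 km
M2 32.315°N, 77.898°W: 486.4 km
M1 32.791°N, 79.852°W: 601.7 km
M0 29.764°N, 79.351°W: 791.5 km
M3 41.405°N, 80.338°W: 867.7 km

M4, M2, M1, M0, M3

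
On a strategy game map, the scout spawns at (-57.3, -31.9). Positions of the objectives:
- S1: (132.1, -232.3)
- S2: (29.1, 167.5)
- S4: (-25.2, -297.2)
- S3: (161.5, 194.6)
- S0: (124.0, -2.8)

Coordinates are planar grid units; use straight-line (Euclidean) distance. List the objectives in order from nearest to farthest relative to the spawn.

Distance from the spawn at (-57.3, -31.9) to each:
S0 (124.0, -2.8): 183.6
S2 (29.1, 167.5): 217.3
S4 (-25.2, -297.2): 267.2
S1 (132.1, -232.3): 275.7
S3 (161.5, 194.6): 314.9

S0, S2, S4, S1, S3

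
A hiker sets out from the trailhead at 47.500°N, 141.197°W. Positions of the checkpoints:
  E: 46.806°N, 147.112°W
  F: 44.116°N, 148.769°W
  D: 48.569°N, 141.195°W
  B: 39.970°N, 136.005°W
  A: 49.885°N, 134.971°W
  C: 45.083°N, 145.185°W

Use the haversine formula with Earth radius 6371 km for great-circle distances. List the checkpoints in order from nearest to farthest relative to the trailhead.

Computing each great-circle distance from 47.500°N, 141.197°W:
D 48.569°N, 141.195°W: 118.9 km
C 45.083°N, 145.185°W: 407.5 km
E 46.806°N, 147.112°W: 453.8 km
A 49.885°N, 134.971°W: 528.1 km
F 44.116°N, 148.769°W: 696.7 km
B 39.970°N, 136.005°W: 934.9 km

D, C, E, A, F, B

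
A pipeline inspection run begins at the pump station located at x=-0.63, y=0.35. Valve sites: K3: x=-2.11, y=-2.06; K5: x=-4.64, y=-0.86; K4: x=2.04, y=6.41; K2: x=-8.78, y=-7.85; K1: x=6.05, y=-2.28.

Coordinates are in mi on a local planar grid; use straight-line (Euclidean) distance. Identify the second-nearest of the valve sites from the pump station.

Distances from the pump station (x=-0.63, y=0.35):
K3: 2.8 mi
K5: 4.2 mi
K4: 6.6 mi
K1: 7.2 mi
K2: 11.6 mi
The second-nearest is K5 at 4.2 mi.

K5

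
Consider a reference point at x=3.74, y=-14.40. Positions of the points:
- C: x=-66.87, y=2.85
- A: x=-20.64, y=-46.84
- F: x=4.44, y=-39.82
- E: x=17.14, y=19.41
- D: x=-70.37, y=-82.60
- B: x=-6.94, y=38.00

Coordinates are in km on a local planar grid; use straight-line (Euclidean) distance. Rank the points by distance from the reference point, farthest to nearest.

D, C, B, A, E, F

Distance from the reference point at x=3.74, y=-14.40 to each:
D x=-70.37, y=-82.60: 100.7 km
C x=-66.87, y=2.85: 72.7 km
B x=-6.94, y=38.00: 53.5 km
A x=-20.64, y=-46.84: 40.6 km
E x=17.14, y=19.41: 36.4 km
F x=4.44, y=-39.82: 25.4 km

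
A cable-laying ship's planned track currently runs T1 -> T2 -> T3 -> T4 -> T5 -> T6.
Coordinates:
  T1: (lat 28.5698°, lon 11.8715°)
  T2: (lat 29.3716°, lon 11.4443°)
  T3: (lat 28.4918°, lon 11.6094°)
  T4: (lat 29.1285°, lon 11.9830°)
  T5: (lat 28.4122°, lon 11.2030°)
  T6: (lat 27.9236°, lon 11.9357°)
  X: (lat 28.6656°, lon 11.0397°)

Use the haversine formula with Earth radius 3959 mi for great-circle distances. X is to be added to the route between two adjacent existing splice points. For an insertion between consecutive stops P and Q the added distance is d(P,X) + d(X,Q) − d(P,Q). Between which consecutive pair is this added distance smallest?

Added distance for inserting X between each consecutive pair:
T1–T2: 44.3 mi
T2–T3: 29.6 mi
T3–T4: 52.5 mi
T4–T5: 17.1 mi
T5–T6: 39.0 mi
Smallest added distance is 17.1 mi, inserting between T4 and T5.

between T4 and T5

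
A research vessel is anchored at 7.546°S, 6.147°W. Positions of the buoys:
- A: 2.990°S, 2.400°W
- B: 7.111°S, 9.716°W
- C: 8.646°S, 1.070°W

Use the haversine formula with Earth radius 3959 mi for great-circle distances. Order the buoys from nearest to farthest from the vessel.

B, C, A

Distance from the vessel at 7.546°S, 6.147°W to each:
B 7.111°S, 9.716°W: 246.4 mi
C 8.646°S, 1.070°W: 355.5 mi
A 2.990°S, 2.400°W: 406.9 mi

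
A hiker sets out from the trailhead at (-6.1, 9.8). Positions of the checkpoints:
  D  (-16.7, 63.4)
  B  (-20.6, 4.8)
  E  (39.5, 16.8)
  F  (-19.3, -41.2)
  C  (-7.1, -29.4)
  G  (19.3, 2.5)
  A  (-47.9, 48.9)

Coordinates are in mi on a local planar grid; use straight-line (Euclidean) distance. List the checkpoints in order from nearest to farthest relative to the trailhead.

Computing each straight-line distance from (-6.1, 9.8):
B (-20.6, 4.8): 15.3 mi
G (19.3, 2.5): 26.4 mi
C (-7.1, -29.4): 39.2 mi
E (39.5, 16.8): 46.1 mi
F (-19.3, -41.2): 52.7 mi
D (-16.7, 63.4): 54.6 mi
A (-47.9, 48.9): 57.2 mi

B, G, C, E, F, D, A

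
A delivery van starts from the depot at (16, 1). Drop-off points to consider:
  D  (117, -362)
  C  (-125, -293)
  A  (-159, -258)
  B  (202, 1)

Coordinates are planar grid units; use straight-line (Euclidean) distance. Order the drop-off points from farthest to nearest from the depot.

Distance from the depot at (16, 1) to each:
D (117, -362): 376.8
C (-125, -293): 326.1
A (-159, -258): 312.6
B (202, 1): 186.0

D, C, A, B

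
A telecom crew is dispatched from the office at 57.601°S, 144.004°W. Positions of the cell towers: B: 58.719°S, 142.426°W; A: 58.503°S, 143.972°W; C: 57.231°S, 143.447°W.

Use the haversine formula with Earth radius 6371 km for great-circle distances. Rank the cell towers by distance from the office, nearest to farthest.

C, A, B

Distance from the office at 57.601°S, 144.004°W to each:
C 57.231°S, 143.447°W: 53.0 km
A 58.503°S, 143.972°W: 100.3 km
B 58.719°S, 142.426°W: 155.0 km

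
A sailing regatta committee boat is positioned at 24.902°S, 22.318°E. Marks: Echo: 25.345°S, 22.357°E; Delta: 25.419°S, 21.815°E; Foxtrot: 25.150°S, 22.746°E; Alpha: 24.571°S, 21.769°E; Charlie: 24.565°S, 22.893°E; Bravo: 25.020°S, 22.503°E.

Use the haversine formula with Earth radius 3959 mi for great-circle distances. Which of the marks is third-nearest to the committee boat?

Distances from the committee boat (24.902°S, 22.318°E):
Bravo: 14.2 mi
Echo: 30.7 mi
Foxtrot: 31.8 mi
Alpha: 41.4 mi
Charlie: 42.9 mi
Delta: 47.6 mi
The third-nearest is Foxtrot at 31.8 mi.

Foxtrot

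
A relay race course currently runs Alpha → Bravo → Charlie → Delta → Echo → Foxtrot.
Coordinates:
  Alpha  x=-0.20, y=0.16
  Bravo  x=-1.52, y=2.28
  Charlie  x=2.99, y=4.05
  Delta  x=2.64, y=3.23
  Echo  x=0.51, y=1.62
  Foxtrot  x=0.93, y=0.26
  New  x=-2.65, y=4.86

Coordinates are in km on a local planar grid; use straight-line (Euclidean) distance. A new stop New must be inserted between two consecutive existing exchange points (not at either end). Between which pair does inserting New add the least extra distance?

Added distance for inserting New between each consecutive pair:
Alpha–Bravo: 5.6 km
Bravo–Charlie: 3.7 km
Charlie–Delta: 10.3 km
Delta–Echo: 7.4 km
Echo–Foxtrot: 8.9 km
Smallest added distance is 3.7 km, inserting between Bravo and Charlie.

between Bravo and Charlie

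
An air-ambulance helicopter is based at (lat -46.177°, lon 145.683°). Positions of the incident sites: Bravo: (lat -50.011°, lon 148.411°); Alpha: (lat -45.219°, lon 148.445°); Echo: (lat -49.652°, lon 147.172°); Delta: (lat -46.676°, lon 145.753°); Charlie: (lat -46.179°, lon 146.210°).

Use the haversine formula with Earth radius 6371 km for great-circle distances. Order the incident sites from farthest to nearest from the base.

Computing each great-circle distance from (lat -46.177°, lon 145.683°):
Bravo (lat -50.011°, lon 148.411°): 471.9 km
Echo (lat -49.652°, lon 147.172°): 402.0 km
Alpha (lat -45.219°, lon 148.445°): 239.5 km
Delta (lat -46.676°, lon 145.753°): 55.7 km
Charlie (lat -46.179°, lon 146.210°): 40.6 km

Bravo, Echo, Alpha, Delta, Charlie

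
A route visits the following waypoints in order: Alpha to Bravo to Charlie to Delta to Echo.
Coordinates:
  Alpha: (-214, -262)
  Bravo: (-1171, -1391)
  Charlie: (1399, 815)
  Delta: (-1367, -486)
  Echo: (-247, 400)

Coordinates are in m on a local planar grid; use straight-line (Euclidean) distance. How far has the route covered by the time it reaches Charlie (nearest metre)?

Leg distances:
Alpha→Bravo: 1480.0 m  (cumulative 1480.0 m)
Bravo→Charlie: 3386.9 m  (cumulative 4867.0 m)
Cumulative distance at Charlie ≈ 4867 m.

4867 m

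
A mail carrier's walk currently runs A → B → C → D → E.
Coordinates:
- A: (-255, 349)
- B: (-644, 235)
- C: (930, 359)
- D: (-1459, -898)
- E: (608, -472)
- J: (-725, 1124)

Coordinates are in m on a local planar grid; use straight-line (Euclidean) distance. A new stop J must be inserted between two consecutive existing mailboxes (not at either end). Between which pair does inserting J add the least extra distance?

between B and C

Added distance for inserting J between each consecutive pair:
A–B: 1393.7 m
B–C: 1137.1 m
C–D: 1274.8 m
D–E: 2120.1 m
Smallest added distance is 1137.1 m, inserting between B and C.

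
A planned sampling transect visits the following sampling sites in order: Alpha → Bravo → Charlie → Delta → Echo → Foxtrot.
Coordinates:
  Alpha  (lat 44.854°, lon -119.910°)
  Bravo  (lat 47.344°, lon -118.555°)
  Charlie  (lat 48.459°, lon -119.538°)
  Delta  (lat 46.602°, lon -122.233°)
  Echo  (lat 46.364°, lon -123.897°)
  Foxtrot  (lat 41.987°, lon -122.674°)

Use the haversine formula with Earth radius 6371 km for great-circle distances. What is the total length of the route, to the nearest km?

1355 km

Leg distances:
Alpha→Bravo: 295.9 km  (cumulative 295.9 km)
Bravo→Charlie: 144.0 km  (cumulative 439.9 km)
Charlie→Delta: 289.1 km  (cumulative 729.0 km)
Delta→Echo: 130.1 km  (cumulative 859.1 km)
Echo→Foxtrot: 496.4 km  (cumulative 1355.5 km)
Total route length ≈ 1355 km.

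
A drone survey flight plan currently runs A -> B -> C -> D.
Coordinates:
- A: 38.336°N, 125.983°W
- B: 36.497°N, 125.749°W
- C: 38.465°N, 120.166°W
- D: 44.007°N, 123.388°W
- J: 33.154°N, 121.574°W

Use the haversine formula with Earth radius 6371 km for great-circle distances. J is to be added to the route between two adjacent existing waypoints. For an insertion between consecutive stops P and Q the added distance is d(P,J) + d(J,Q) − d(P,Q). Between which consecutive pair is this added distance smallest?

between B and C

Added distance for inserting J between each consecutive pair:
A–B: 1026.8 km
B–C: 597.3 km
C–D: 1148.6 km
Smallest added distance is 597.3 km, inserting between B and C.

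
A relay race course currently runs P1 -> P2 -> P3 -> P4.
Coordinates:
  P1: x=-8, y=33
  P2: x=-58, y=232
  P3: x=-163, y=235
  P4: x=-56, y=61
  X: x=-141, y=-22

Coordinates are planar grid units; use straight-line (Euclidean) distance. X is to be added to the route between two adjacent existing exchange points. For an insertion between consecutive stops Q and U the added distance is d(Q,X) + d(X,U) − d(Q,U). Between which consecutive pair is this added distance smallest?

between P3 and P4

Added distance for inserting X between each consecutive pair:
P1–P2: 206.0
P2–P3: 420.1
P3–P4: 172.5
Smallest added distance is 172.5, inserting between P3 and P4.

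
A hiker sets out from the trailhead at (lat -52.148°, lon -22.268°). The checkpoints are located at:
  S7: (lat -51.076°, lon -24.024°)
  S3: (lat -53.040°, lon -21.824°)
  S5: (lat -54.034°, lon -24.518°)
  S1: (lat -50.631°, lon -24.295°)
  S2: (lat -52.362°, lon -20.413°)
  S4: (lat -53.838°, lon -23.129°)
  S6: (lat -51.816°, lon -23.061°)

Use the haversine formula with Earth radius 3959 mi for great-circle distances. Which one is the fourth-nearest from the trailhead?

S7

Distances from the trailhead ((lat -52.148°, lon -22.268°)):
S6: 40.8 mi
S3: 64.4 mi
S2: 79.8 mi
S7: 105.7 mi
S4: 122.1 mi
S1: 136.5 mi
S5: 160.3 mi
The fourth-nearest is S7 at 105.7 mi.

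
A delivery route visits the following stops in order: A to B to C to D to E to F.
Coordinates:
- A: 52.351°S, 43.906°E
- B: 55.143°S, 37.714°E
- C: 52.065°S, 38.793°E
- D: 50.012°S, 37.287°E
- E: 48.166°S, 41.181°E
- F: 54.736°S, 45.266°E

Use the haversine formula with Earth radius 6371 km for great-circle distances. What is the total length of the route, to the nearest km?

Leg distances:
A→B: 511.7 km  (cumulative 511.7 km)
B→C: 349.6 km  (cumulative 861.3 km)
C→D: 251.4 km  (cumulative 1112.7 km)
D→E: 350.0 km  (cumulative 1462.6 km)
E→F: 783.1 km  (cumulative 2245.8 km)
Total route length ≈ 2246 km.

2246 km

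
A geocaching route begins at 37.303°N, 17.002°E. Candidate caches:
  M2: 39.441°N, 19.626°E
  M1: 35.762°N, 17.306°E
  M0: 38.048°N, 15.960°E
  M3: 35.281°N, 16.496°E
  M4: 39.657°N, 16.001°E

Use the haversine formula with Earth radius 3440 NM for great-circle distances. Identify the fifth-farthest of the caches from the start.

M0

Distances from the start (37.303°N, 17.002°E):
M2: 178.1 NM
M4: 149.0 NM
M3: 123.8 NM
M1: 93.7 NM
M0: 66.7 NM
The fifth-farthest is M0 at 66.7 NM.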